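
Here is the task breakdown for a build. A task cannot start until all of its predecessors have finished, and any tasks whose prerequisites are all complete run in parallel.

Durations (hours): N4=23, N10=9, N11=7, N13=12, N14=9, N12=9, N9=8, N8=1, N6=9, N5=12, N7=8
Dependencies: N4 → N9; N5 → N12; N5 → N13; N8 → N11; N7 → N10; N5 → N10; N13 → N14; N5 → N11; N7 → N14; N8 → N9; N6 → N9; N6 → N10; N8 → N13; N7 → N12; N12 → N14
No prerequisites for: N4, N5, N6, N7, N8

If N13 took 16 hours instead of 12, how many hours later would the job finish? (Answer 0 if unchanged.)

As given, the longest chain is N5→N13→N14 = 12+12+9 = 33, so the finish is 33 hours.
Since N13 is critical, the +4 change carries straight to that chain (now 37 hours).
No other chain overtakes it, so the finish is 37 hours.
Change in finish: 37 − 33 = +4 hours.

4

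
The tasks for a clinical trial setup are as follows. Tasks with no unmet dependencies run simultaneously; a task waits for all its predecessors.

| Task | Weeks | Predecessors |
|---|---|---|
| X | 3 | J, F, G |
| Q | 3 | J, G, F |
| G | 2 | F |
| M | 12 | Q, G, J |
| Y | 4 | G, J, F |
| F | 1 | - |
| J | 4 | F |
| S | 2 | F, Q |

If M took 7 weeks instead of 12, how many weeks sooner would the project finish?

5

The binding path is F→J→Q→M = 1+4+3+12 = 20; finish at 20 weeks.
Since M is critical, the -5 change carries straight to that chain (now 15 weeks).
That remains the longest chain; total 15 weeks.
Change in finish: 15 − 20 = -5 weeks.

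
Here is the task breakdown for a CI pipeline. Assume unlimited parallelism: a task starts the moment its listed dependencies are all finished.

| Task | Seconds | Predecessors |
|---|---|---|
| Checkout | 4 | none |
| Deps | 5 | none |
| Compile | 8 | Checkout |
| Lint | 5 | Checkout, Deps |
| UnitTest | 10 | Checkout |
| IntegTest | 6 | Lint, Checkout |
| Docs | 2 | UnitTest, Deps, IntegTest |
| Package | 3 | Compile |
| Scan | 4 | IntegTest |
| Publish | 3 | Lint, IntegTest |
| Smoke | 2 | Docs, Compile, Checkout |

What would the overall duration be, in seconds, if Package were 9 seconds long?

21

Critical path before the change: Deps→Lint→IntegTest→Docs→Smoke = 5+5+6+2+2 = 20 giving 20 seconds.
The longest path through Package is only 15 seconds, so Package has float 5.
New critical path: Checkout→Compile→Package = 4+8+9 = 21 ⇒ 21 seconds.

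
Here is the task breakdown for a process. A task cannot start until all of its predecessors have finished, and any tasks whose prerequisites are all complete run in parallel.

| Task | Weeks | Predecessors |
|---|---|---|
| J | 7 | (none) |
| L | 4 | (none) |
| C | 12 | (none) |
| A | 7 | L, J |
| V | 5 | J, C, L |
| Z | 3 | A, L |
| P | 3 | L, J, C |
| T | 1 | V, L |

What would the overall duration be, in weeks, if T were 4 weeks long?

Actual critical path: C→V→T = 12+5+1 = 18 ⇒ 18 weeks.
Since T is critical, the +3 change carries straight to that chain (now 21 weeks).
That remains the longest chain; total 21 weeks.

21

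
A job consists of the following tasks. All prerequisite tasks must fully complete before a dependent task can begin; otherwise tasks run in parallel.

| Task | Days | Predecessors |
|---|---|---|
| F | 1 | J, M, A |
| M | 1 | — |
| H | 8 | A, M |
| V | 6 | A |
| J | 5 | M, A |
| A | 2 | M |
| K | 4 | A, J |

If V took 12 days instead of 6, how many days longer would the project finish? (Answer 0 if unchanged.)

3

Critical path before the change: M→A→J→K = 1+2+5+4 = 12 giving 12 days.
V is off the critical path — its longest chain is 9 days, giving 3 of slack.
The binding chain switches to M→A→V = 1+2+12 = 15; finish 15 days.
Change in finish: 15 − 12 = +3 days.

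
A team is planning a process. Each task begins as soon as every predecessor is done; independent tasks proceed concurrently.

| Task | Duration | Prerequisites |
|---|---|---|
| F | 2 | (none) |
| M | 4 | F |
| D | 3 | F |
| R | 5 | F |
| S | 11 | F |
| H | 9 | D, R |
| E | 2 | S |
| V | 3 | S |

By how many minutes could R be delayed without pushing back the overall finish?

The longest chain is F→R→H = 2+5+9 = 16; overall finish 16 minutes.
R finishes as early as 7 and must finish by 7.
Float = 16 − 16 = 0.

0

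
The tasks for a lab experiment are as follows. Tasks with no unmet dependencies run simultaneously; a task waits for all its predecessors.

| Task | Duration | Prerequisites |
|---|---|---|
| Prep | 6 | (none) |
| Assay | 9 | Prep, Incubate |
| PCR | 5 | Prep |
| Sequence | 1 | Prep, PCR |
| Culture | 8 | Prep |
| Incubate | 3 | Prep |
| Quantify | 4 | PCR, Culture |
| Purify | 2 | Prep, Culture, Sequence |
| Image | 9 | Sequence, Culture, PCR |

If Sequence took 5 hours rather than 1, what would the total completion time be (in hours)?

Actual critical path: Prep→Culture→Image = 6+8+9 = 23 ⇒ 23 hours.
Sequence is off the critical path — its longest chain is 21 hours, giving 2 of slack.
Now Prep→PCR→Sequence→Image = 6+5+5+9 = 25 is longest, so the finish becomes 25 hours.

25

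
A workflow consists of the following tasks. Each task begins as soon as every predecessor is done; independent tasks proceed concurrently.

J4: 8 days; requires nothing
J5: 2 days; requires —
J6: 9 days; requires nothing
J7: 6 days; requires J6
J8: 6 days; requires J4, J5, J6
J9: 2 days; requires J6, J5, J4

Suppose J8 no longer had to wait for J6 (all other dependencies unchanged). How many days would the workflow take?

With the dependency in place, J6→J7 = 9+6 = 15 sets the finish at 15 days.
Without J6→J8, J8's earliest start moves from 9 to 8.
The longest chain is now J6→J7 = 9+6 = 15, so the workflow takes 15 days.

15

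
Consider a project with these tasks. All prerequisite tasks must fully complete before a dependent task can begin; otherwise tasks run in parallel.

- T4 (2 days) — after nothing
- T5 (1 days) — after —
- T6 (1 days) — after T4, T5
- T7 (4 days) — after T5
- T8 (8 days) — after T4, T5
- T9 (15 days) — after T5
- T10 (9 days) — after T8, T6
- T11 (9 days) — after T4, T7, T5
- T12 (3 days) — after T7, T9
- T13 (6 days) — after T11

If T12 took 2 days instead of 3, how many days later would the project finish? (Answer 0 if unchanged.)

0

As given, the longest chain is T5→T7→T11→T13 = 1+4+9+6 = 20, so the finish is 20 days.
T12 is off the critical path — its longest chain is 19 days, giving 1 of slack.
The critical path is still T5→T7→T11→T13; finish is now 20 days.
Change in finish: 20 − 20 = +0 days.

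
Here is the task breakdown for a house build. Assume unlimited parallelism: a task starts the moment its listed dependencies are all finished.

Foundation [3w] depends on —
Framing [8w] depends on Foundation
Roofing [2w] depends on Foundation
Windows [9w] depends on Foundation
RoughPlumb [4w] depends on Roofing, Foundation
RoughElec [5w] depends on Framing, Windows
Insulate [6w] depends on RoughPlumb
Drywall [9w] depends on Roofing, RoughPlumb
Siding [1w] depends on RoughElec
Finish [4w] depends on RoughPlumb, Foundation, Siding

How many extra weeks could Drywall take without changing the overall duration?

4

The longest chain is Foundation→Windows→RoughElec→Siding→Finish = 3+9+5+1+4 = 22; overall finish 22 weeks.
The longest chain containing Drywall totals 18 weeks.
So Drywall can slip 22 − 18 = 4 weeks.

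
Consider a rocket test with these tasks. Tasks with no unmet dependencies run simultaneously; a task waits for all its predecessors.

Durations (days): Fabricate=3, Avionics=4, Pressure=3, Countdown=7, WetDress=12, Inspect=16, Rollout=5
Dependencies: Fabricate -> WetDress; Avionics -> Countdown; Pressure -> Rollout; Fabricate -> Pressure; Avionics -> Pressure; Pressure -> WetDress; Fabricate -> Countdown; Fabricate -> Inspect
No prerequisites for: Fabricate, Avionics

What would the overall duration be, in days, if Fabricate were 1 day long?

Actual critical path: Fabricate→Inspect = 3+16 = 19 ⇒ 19 days.
Fabricate is on the critical path; changing it to 1 makes that path 17 days.
The binding chain switches to Avionics→Pressure→WetDress = 4+3+12 = 19; finish 19 days.

19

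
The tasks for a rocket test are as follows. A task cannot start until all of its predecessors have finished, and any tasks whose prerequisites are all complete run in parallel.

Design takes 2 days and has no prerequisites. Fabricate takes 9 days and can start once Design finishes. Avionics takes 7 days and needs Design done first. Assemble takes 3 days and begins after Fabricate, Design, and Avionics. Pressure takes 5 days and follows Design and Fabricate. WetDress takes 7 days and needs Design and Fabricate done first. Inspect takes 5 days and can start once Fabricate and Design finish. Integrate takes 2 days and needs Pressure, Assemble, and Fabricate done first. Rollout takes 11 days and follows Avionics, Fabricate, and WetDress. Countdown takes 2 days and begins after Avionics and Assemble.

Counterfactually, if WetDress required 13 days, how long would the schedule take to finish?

35

Actual critical path: Design→Fabricate→WetDress→Rollout = 2+9+7+11 = 29 ⇒ 29 days.
Since WetDress is critical, the +6 change carries straight to that chain (now 35 days).
No other chain overtakes it, so the finish is 35 days.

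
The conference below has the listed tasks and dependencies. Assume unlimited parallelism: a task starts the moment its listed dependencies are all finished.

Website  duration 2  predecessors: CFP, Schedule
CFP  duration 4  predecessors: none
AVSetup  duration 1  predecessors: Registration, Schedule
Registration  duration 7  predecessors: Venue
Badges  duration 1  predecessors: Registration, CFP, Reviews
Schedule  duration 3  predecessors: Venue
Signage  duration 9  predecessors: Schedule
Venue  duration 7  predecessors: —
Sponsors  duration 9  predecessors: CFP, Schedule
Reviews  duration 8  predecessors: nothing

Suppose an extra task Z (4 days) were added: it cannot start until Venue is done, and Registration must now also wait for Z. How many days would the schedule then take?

19

Originally the schedule takes 19 days.
With Z inserted, Registration now waits for max(Venue, Z).
New critical path: Venue→Z→Registration→AVSetup = 7+4+7+1 = 19 ⇒ 19 days.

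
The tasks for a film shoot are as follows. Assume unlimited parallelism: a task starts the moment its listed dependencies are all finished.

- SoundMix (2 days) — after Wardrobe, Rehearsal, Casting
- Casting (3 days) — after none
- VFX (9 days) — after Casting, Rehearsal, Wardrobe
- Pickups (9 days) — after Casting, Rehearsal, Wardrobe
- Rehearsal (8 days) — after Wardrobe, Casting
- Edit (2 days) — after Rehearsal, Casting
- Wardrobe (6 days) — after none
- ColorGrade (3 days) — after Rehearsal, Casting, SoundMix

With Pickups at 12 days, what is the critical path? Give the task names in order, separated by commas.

Baseline: Wardrobe→Rehearsal→Pickups = 6+8+9 = 23 → 23 days.
Pickups lies on that path, so at 12 days the path becomes 26 days.
No other chain overtakes it, so the finish is 26 days.

Wardrobe, Rehearsal, Pickups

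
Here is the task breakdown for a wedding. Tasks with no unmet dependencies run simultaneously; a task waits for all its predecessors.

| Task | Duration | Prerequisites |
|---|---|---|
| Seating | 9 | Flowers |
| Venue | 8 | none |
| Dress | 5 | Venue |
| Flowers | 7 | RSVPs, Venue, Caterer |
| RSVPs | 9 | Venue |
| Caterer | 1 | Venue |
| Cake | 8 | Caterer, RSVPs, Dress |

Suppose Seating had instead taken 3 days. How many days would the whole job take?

The binding path is Venue→RSVPs→Flowers→Seating = 8+9+7+9 = 33; finish at 33 days.
Seating is on the critical path; changing it to 3 makes that path 27 days.
No other chain overtakes it, so the finish is 27 days.

27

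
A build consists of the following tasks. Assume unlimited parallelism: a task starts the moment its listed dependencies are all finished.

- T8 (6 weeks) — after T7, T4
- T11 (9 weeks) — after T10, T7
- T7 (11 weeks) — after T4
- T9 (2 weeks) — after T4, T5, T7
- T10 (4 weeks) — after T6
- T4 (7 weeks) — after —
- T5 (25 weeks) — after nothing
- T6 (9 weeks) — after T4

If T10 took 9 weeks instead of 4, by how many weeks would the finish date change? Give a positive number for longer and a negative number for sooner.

5

Critical path before the change: T4→T6→T10→T11 = 7+9+4+9 = 29 giving 29 weeks.
T10 lies on that path, so at 9 weeks the path becomes 34 weeks.
No other chain overtakes it, so the finish is 34 weeks.
Change in finish: 34 − 29 = +5 weeks.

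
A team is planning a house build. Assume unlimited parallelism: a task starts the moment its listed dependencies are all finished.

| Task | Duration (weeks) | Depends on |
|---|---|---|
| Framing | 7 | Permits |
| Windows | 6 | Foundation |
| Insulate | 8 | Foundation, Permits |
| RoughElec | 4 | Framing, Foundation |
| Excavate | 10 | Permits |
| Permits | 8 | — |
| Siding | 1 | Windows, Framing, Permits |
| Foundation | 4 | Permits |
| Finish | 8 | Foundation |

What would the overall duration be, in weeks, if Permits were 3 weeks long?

15

Actual critical path: Permits→Foundation→Insulate = 8+4+8 = 20 ⇒ 20 weeks.
Permits lies on that path, so at 3 weeks the path becomes 15 weeks.
That remains the longest chain; total 15 weeks.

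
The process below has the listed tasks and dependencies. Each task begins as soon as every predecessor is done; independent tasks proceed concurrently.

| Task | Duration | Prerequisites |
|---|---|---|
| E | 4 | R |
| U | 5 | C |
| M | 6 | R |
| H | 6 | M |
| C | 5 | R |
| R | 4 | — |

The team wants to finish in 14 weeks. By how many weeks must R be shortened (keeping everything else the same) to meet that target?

Current finish: 16 weeks; target: 14.
R is on every critical path, so each week cut from R cuts the finish by one (this holds down to a finish of 13).
Need 16 − 14 = 2 weeks off R → R becomes 2 weeks, finish becomes 14.

2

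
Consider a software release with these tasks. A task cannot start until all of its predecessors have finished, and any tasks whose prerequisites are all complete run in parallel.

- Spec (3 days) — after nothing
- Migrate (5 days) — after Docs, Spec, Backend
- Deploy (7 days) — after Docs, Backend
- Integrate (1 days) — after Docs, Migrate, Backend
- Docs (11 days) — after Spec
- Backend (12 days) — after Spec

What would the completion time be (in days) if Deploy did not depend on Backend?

21

Before: longest chain Spec→Backend→Deploy = 3+12+7 = 22, finish 22.
Without Backend→Deploy, Deploy's earliest start moves from 15 to 14.
The longest chain is now Spec→Backend→Migrate→Integrate = 3+12+5+1 = 21, so the software release takes 21 days.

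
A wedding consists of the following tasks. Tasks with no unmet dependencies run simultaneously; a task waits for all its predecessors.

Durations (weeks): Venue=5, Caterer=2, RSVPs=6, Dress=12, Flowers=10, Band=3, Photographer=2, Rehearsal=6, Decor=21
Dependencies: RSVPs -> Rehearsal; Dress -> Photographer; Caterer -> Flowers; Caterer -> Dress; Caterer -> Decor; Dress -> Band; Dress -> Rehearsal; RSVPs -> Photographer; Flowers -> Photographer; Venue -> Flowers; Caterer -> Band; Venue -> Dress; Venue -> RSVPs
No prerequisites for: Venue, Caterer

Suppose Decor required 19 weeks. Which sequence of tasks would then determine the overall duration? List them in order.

Actual critical path: Caterer→Decor = 2+21 = 23 ⇒ 23 weeks.
Decor is on the critical path; changing it to 19 makes that path 21 weeks.
Now Venue→Dress→Rehearsal = 5+12+6 = 23 is longest, so the finish becomes 23 weeks.

Venue, Dress, Rehearsal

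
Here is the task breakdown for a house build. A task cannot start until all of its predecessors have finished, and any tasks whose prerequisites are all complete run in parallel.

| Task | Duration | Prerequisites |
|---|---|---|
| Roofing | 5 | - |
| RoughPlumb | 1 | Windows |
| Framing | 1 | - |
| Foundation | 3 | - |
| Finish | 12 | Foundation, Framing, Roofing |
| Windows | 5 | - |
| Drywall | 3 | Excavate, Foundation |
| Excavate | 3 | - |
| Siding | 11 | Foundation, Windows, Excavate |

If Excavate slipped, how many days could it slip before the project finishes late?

Roofing→Finish = 5+12 = 17 sets the makespan at 17 days.
The longest chain containing Excavate totals 14 days.
Slack of Excavate = 3 − 0 = 3 days.

3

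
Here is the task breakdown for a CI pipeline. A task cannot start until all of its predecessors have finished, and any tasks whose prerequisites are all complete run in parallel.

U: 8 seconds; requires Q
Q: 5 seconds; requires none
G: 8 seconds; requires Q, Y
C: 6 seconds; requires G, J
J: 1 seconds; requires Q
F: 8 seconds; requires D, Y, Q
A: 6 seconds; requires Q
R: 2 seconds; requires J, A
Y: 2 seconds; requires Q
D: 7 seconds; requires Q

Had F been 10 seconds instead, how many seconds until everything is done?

Critical path before the change: Q→Y→G→C = 5+2+8+6 = 21 giving 21 seconds.
The longest path through F is only 20 seconds, so F has float 1.
Now Q→D→F = 5+7+10 = 22 is longest, so the finish becomes 22 seconds.

22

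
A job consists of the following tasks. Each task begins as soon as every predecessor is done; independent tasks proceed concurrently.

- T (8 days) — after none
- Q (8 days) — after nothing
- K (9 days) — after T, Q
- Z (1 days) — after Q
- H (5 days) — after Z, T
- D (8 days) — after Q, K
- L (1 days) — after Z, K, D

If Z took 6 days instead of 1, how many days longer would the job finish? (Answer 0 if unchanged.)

0

As given, the longest chain is T→K→D→L = 8+9+8+1 = 26, so the finish is 26 days.
The longest path through Z is only 14 days, so Z has float 12.
No other chain overtakes it, so the finish is 26 days.
Change in finish: 26 − 26 = +0 days.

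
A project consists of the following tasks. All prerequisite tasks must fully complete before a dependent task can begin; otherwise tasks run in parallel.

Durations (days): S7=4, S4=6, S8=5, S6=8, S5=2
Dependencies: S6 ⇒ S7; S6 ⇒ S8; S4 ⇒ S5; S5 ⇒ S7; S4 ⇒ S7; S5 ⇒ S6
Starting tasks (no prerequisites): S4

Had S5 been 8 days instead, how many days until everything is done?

Actual critical path: S4→S5→S6→S8 = 6+2+8+5 = 21 ⇒ 21 days.
Since S5 is critical, the +6 change carries straight to that chain (now 27 days).
That remains the longest chain; total 27 days.

27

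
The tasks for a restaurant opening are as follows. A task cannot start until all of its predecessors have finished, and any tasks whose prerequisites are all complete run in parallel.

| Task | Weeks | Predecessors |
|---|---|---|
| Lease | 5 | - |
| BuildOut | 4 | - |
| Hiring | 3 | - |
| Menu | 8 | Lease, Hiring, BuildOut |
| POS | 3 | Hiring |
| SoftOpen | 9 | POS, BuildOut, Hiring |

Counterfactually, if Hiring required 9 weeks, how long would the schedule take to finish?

Critical path before the change: Hiring→POS→SoftOpen = 3+3+9 = 15 giving 15 weeks.
Since Hiring is critical, the +6 change carries straight to that chain (now 21 weeks).
The critical path is still Hiring→POS→SoftOpen; finish is now 21 weeks.

21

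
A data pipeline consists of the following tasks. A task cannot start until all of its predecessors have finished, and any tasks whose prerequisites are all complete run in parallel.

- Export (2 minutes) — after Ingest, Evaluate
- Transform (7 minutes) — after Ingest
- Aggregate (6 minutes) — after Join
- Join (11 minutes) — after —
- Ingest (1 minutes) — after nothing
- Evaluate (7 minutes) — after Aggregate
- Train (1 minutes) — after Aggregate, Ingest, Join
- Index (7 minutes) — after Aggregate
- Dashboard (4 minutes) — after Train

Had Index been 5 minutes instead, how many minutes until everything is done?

26

As given, the longest chain is Join→Aggregate→Evaluate→Export = 11+6+7+2 = 26, so the finish is 26 minutes.
Index is off the critical path — its longest chain is 24 minutes, giving 2 of slack.
No other chain overtakes it, so the finish is 26 minutes.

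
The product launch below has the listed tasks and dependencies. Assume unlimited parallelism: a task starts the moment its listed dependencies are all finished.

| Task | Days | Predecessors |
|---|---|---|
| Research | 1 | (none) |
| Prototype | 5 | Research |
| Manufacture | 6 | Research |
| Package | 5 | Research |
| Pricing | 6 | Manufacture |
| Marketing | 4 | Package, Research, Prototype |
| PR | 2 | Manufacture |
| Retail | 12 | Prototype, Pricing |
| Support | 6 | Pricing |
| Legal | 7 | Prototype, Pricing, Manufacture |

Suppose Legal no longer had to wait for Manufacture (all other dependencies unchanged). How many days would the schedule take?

Original critical path: Research→Manufacture→Pricing→Retail = 1+6+6+12 = 25 ⇒ 25 days.
Dropping Manufacture→Legal doesn't change Legal's earliest start (13); another predecessor still binds.
After: Research→Manufacture→Pricing→Retail = 1+6+6+12 = 25 → 25 days.

25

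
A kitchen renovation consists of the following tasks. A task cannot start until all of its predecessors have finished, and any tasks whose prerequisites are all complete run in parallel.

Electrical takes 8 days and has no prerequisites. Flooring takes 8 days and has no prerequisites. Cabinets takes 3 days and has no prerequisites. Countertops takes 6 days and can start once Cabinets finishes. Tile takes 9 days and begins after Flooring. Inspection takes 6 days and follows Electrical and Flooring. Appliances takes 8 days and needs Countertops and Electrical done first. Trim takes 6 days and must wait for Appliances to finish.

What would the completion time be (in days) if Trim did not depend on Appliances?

17

With the dependency in place, Cabinets→Countertops→Appliances→Trim = 3+6+8+6 = 23 sets the finish at 23 days.
Without Appliances→Trim, Trim's earliest start moves from 17 to 0.
The longest chain is now Flooring→Tile = 8+9 = 17, so the plan takes 17 days.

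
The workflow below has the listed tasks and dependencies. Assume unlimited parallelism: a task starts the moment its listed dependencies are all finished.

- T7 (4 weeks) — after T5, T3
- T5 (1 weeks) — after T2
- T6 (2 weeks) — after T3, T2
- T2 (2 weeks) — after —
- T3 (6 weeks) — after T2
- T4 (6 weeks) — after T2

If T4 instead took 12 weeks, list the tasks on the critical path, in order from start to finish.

T2, T4

As given, the longest chain is T2→T3→T7 = 2+6+4 = 12, so the finish is 12 weeks.
T4 is off the critical path — its longest chain is 8 weeks, giving 4 of slack.
Now T2→T4 = 2+12 = 14 is longest, so the finish becomes 14 weeks.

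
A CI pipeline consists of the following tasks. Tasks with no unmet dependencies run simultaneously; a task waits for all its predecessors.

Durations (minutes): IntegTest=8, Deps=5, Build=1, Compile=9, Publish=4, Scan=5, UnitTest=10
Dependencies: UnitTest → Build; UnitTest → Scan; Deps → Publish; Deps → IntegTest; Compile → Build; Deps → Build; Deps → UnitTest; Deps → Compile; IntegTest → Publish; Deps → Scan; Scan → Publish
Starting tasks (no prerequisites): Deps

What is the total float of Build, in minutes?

8

The longest chain is Deps→UnitTest→Scan→Publish = 5+10+5+4 = 24; overall finish 24 minutes.
The longest chain containing Build totals 16 minutes.
Slack of Build = 23 − 15 = 8 minutes.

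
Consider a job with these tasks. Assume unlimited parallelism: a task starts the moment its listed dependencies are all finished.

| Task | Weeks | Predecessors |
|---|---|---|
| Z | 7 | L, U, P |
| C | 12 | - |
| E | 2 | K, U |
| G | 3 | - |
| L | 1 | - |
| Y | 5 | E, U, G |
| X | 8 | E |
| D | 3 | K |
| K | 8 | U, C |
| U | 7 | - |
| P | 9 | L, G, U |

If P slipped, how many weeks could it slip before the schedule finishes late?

7

Critical path: C→K→E→X = 12+8+2+8 = 30, so the finish is 30 weeks.
P finishes as early as 16 and must finish by 23.
So P can slip 23 − 16 = 7 weeks.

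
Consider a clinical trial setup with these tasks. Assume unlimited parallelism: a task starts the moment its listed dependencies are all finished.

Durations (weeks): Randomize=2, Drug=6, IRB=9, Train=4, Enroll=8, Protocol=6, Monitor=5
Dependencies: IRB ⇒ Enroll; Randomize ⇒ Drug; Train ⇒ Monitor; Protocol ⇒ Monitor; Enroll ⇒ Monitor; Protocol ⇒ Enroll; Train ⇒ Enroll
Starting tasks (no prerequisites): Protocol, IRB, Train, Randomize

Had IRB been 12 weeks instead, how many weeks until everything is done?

25

The binding path is IRB→Enroll→Monitor = 9+8+5 = 22; finish at 22 weeks.
IRB is on the critical path; changing it to 12 makes that path 25 weeks.
That remains the longest chain; total 25 weeks.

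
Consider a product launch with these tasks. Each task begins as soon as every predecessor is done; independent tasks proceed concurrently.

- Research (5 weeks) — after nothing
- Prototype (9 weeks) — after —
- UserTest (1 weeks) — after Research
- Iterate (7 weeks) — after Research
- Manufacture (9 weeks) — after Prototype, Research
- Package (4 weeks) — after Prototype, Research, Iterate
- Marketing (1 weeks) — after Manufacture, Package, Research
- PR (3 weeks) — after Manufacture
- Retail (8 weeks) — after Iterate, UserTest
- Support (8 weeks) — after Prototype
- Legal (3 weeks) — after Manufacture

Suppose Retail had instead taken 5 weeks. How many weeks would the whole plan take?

Critical path before the change: Prototype→Manufacture→PR = 9+9+3 = 21 giving 21 weeks.
Retail has 1 week of float (longest path through it is 20).
No other chain overtakes it, so the finish is 21 weeks.

21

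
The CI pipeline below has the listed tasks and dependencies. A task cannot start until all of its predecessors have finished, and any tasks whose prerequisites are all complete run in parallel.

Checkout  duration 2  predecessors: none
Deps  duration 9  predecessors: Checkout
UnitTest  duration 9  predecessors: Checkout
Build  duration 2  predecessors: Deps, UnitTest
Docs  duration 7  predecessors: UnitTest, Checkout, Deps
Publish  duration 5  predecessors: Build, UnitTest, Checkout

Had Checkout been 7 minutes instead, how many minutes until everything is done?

As given, the longest chain is Checkout→Deps→Build→Publish = 2+9+2+5 = 18, so the finish is 18 minutes.
Since Checkout is critical, the +5 change carries straight to that chain (now 23 minutes).
No other chain overtakes it, so the finish is 23 minutes.

23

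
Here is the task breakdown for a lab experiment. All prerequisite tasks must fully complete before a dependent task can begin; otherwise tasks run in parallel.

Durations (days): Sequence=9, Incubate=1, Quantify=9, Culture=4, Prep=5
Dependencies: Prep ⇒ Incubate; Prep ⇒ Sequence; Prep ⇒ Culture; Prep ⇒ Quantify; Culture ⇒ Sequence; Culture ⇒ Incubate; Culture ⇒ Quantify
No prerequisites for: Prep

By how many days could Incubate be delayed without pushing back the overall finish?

Critical path: Prep→Culture→Sequence = 5+4+9 = 18, so the finish is 18 days.
The longest chain containing Incubate totals 10 days.
Slack of Incubate = 17 − 9 = 8 days.

8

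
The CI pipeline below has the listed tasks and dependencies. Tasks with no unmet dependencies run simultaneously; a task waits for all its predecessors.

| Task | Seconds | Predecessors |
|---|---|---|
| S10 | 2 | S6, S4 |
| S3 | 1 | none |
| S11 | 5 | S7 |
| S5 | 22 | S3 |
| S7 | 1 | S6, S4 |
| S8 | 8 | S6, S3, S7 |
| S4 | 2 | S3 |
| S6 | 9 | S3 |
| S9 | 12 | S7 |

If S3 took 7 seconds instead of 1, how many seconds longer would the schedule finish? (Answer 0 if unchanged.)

The binding path is S3→S5 = 1+22 = 23; finish at 23 seconds.
S3 lies on that path, so at 7 seconds the path becomes 29 seconds.
The critical path is still S3→S5; finish is now 29 seconds.
Change in finish: 29 − 23 = +6 seconds.

6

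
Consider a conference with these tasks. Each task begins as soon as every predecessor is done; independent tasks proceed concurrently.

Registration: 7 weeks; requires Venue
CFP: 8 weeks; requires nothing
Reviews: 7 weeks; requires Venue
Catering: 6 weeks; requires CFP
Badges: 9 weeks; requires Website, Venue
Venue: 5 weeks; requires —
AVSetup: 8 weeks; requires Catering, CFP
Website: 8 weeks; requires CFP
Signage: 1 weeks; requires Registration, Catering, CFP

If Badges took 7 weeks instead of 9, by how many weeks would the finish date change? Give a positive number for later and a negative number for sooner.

-2

Critical path before the change: CFP→Website→Badges = 8+8+9 = 25 giving 25 weeks.
Badges is on the critical path; changing it to 7 makes that path 23 weeks.
That remains the longest chain; total 23 weeks.
Change in finish: 23 − 25 = -2 weeks.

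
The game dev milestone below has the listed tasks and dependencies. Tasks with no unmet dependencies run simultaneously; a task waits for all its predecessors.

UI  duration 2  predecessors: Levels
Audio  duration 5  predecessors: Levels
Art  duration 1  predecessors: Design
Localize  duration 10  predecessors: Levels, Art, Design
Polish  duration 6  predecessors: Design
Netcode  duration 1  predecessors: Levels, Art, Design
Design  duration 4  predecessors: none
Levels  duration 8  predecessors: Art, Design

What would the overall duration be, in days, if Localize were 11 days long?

Critical path before the change: Design→Art→Levels→Localize = 4+1+8+10 = 23 giving 23 days.
Localize is on the critical path; changing it to 11 makes that path 24 days.
The critical path is still Design→Art→Levels→Localize; finish is now 24 days.

24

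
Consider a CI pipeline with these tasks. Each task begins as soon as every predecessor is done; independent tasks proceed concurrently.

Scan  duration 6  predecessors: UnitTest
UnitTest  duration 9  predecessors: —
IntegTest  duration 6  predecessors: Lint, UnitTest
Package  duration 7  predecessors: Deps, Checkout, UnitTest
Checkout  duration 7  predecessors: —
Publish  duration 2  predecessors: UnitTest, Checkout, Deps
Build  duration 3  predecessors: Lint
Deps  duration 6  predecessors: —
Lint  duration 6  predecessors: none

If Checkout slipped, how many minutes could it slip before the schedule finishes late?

Critical path: UnitTest→Package = 9+7 = 16, so the finish is 16 minutes.
The longest chain containing Checkout totals 14 minutes.
Float = 16 − 14 = 2.

2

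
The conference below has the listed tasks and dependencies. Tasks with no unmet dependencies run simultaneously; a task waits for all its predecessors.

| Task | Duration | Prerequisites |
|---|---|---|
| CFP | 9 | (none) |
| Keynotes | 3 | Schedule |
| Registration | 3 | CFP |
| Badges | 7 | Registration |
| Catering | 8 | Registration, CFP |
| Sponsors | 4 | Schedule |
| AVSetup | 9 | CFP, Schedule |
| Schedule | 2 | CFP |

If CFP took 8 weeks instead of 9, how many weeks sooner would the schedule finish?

1

The binding path is CFP→Schedule→AVSetup = 9+2+9 = 20; finish at 20 weeks.
CFP is on the critical path; changing it to 8 makes that path 19 weeks.
The critical path is still CFP→Schedule→AVSetup; finish is now 19 weeks.
Change in finish: 19 − 20 = -1 weeks.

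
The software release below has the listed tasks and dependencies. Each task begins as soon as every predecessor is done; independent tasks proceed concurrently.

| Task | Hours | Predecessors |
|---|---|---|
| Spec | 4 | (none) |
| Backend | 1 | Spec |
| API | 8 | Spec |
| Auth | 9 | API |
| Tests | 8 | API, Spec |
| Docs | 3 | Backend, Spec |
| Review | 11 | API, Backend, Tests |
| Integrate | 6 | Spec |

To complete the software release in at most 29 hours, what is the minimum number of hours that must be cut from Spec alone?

2

Current finish: 31 hours; target: 29.
Spec is on every critical path, so each hour cut from Spec cuts the finish by one (this holds down to a finish of 28).
Need 31 − 29 = 2 hours off Spec → Spec becomes 2 hours, finish becomes 29.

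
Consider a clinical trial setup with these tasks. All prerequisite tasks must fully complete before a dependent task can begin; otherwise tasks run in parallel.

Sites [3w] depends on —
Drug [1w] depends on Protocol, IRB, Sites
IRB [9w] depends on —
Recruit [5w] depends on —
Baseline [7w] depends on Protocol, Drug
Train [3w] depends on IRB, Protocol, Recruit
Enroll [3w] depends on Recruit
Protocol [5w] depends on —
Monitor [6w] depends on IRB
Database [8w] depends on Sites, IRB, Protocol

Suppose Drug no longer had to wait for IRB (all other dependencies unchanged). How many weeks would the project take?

With the dependency in place, IRB→Drug→Baseline = 9+1+7 = 17 sets the finish at 17 weeks.
Without IRB→Drug, Drug's earliest start moves from 9 to 5.
The longest chain is now IRB→Database = 9+8 = 17, so the project takes 17 weeks.

17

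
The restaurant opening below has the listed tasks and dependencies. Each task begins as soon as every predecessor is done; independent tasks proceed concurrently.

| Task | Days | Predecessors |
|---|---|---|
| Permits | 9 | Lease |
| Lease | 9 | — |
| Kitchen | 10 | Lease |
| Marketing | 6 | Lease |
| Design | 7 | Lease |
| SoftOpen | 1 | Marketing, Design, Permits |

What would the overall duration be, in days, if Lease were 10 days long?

20

Baseline: Lease→Permits→SoftOpen = 9+9+1 = 19 → 19 days.
Lease is on the critical path; changing it to 10 makes that path 20 days.
No other chain overtakes it, so the finish is 20 days.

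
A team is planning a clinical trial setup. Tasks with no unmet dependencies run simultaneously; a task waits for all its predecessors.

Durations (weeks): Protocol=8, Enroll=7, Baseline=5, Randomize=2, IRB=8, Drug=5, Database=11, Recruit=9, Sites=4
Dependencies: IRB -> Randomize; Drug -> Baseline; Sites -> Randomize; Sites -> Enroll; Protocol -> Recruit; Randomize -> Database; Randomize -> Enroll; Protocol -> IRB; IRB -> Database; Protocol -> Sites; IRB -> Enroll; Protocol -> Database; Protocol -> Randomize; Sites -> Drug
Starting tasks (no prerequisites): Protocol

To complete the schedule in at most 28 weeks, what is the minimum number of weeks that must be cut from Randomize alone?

Current finish: 29 weeks; target: 28.
Randomize is on every critical path, so each week cut from Randomize cuts the finish by one (this holds down to a finish of 28).
Need 29 − 28 = 1 week off Randomize → Randomize becomes 1 week, finish becomes 28.

1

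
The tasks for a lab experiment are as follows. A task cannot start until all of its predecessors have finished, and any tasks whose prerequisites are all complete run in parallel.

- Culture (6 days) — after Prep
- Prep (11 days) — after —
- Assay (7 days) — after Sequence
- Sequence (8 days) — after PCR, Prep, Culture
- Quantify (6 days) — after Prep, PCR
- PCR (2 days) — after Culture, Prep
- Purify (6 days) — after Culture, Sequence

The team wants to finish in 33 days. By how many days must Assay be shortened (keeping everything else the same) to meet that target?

1

Current finish: 34 days; target: 33.
Assay is on every critical path, so each day cut from Assay cuts the finish by one (this holds down to a finish of 33).
Need 34 − 33 = 1 day off Assay → Assay becomes 6 days, finish becomes 33.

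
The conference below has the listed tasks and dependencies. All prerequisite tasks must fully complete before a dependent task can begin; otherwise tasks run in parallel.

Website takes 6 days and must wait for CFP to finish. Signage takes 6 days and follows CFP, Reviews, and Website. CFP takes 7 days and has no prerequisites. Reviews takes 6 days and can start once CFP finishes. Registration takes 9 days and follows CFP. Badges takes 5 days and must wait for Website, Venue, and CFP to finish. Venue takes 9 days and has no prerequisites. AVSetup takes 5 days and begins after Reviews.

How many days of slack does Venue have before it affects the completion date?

5

CFP→Reviews→Signage = 7+6+6 = 19 sets the makespan at 19 days.
Venue finishes as early as 9 and must finish by 14.
Slack of Venue = 5 − 0 = 5 days.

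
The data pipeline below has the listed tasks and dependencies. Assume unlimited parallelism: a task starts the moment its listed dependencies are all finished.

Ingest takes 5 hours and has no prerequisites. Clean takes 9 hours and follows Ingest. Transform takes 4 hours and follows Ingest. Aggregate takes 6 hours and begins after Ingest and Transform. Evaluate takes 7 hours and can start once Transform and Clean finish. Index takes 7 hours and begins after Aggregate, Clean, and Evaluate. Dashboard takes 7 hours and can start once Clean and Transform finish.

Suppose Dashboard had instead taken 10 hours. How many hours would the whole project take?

As given, the longest chain is Ingest→Clean→Evaluate→Index = 5+9+7+7 = 28, so the finish is 28 hours.
The longest path through Dashboard is only 21 hours, so Dashboard has float 7.
The critical path is still Ingest→Clean→Evaluate→Index; finish is now 28 hours.

28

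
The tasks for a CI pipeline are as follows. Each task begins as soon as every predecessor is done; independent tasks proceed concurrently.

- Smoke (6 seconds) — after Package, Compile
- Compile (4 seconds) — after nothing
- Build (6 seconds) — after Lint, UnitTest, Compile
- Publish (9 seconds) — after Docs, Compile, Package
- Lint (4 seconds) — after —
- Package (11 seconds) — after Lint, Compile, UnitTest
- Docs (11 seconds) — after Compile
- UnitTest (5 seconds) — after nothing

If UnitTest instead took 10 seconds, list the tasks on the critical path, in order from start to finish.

UnitTest, Package, Publish

The binding path is UnitTest→Package→Publish = 5+11+9 = 25; finish at 25 seconds.
UnitTest lies on that path, so at 10 seconds the path becomes 30 seconds.
That remains the longest chain; total 30 seconds.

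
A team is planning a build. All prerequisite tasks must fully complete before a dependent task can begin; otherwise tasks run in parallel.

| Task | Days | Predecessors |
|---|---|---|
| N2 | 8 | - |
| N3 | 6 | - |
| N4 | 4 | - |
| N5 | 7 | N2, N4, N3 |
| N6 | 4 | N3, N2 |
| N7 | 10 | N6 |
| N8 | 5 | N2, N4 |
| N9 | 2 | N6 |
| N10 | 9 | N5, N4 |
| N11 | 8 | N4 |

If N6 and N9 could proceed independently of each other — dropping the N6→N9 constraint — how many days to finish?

24

With the dependency in place, N2→N5→N10 = 8+7+9 = 24 sets the finish at 24 days.
Without N6→N9, N9's earliest start moves from 12 to 0.
New critical path: N2→N5→N10 = 8+7+9 = 24 ⇒ 24 days.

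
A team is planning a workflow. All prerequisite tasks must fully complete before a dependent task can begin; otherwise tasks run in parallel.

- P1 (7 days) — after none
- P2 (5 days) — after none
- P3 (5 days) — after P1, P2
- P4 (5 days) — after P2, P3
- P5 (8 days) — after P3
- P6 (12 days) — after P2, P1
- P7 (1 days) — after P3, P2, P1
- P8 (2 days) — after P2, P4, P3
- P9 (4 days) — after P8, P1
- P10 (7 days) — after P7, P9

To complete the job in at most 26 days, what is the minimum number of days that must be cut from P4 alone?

Current finish: 30 days; target: 26.
P4 is on every critical path, so each day cut from P4 cuts the finish by one (this holds down to a finish of 26).
Need 30 − 26 = 4 days off P4 → P4 becomes 1 day, finish becomes 26.

4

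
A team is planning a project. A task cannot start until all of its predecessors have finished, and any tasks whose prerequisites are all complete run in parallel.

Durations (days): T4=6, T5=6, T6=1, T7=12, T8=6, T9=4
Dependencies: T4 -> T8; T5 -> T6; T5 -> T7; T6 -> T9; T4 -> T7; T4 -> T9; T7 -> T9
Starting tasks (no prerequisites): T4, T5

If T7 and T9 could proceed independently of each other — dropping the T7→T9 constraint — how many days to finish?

18

With the dependency in place, T4→T7→T9 = 6+12+4 = 22 sets the finish at 22 days.
Without T7→T9, T9's earliest start moves from 18 to 7.
After: T4→T7 = 6+12 = 18 → 18 days.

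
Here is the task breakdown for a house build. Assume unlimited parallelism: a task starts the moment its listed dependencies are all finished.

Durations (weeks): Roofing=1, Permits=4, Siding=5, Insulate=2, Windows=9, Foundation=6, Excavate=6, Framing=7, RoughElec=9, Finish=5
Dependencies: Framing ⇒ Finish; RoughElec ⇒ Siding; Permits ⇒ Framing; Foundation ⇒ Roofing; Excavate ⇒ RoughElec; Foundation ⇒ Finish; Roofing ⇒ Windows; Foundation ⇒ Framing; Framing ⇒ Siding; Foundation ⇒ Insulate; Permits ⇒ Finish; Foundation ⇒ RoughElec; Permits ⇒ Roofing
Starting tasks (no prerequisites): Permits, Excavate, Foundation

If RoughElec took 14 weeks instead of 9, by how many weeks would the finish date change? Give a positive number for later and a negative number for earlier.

5

The binding path is Excavate→RoughElec→Siding = 6+9+5 = 20; finish at 20 weeks.
RoughElec is on the critical path; changing it to 14 makes that path 25 weeks.
The critical path is still Excavate→RoughElec→Siding; finish is now 25 weeks.
Change in finish: 25 − 20 = +5 weeks.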